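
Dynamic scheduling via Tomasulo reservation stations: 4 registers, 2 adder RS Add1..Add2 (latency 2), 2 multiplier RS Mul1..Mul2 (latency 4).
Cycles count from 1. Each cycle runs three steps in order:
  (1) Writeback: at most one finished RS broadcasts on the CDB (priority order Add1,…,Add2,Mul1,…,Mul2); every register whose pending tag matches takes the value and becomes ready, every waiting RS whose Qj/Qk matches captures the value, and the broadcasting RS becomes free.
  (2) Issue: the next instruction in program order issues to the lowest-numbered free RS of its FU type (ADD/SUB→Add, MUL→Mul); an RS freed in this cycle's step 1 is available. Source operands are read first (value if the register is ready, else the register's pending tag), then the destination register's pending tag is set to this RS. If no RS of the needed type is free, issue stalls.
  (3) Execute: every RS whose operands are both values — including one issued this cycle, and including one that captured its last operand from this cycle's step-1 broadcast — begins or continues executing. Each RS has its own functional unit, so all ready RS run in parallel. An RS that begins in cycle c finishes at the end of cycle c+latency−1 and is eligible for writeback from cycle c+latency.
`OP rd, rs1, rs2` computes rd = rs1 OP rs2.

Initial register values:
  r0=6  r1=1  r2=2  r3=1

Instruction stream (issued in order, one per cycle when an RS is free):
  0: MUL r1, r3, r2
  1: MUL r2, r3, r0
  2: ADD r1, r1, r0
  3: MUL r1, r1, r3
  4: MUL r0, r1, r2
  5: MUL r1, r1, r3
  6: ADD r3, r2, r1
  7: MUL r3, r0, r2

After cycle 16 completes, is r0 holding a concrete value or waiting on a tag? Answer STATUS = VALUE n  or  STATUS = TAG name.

STATUS = VALUE 48

c1: issue MUL r1<-Mul1 | r0:6,r1:Mul1,r2:2,r3:1
c2: issue MUL r2<-Mul2 | r0:6,r1:Mul1,r2:Mul2,r3:1
c3: issue ADD r1<-Add1 | r0:6,r1:Add1,r2:Mul2,r3:1
c4: stall | r0:6,r1:Add1,r2:Mul2,r3:1
c5: CDB Mul1=2; issue MUL r1<-Mul1 | r0:6,r1:Mul1,r2:Mul2,r3:1
c6: CDB Mul2=6; issue MUL r0<-Mul2 | r0:Mul2,r1:Mul1,r2:6,r3:1
c7: CDB Add1=8; stall | r0:Mul2,r1:Mul1,r2:6,r3:1
c8: stall | r0:Mul2,r1:Mul1,r2:6,r3:1
c9: stall | r0:Mul2,r1:Mul1,r2:6,r3:1
c10: stall | r0:Mul2,r1:Mul1,r2:6,r3:1
c11: CDB Mul1=8; issue MUL r1<-Mul1 | r0:Mul2,r1:Mul1,r2:6,r3:1
c12: issue ADD r3<-Add1 | r0:Mul2,r1:Mul1,r2:6,r3:Add1
c13: stall | r0:Mul2,r1:Mul1,r2:6,r3:Add1
c14: stall | r0:Mul2,r1:Mul1,r2:6,r3:Add1
c15: CDB Mul1=8; issue MUL r3<-Mul1 | r0:Mul2,r1:8,r2:6,r3:Mul1
c16: CDB Mul2=48 | r0:48,r1:8,r2:6,r3:Mul1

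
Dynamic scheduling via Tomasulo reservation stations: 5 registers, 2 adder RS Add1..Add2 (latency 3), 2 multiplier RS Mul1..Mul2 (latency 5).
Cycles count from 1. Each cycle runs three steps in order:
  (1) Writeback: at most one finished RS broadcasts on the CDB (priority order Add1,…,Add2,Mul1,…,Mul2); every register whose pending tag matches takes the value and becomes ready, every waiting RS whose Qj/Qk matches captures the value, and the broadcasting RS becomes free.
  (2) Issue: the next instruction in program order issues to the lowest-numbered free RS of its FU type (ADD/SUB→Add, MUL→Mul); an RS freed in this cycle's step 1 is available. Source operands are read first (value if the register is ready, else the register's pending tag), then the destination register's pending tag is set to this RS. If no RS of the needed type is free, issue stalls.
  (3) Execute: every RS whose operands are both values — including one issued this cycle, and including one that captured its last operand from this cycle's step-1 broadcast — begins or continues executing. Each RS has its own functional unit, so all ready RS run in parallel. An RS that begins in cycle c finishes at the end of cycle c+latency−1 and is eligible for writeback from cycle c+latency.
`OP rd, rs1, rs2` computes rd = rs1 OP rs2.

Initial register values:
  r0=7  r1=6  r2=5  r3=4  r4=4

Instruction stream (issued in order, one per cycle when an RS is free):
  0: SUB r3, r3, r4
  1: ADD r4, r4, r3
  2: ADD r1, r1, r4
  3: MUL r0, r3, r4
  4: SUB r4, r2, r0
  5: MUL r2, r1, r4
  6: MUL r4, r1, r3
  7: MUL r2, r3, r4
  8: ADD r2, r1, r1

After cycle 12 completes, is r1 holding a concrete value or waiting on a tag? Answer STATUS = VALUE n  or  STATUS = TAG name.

c1: issue SUB r3<-Add1 | r0:7,r1:6,r2:5,r3:Add1,r4:4
c2: issue ADD r4<-Add2 | r0:7,r1:6,r2:5,r3:Add1,r4:Add2
c3: stall | r0:7,r1:6,r2:5,r3:Add1,r4:Add2
c4: CDB Add1=0; issue ADD r1<-Add1 | r0:7,r1:Add1,r2:5,r3:0,r4:Add2
c5: issue MUL r0<-Mul1 | r0:Mul1,r1:Add1,r2:5,r3:0,r4:Add2
c6: stall | r0:Mul1,r1:Add1,r2:5,r3:0,r4:Add2
c7: CDB Add2=4; issue SUB r4<-Add2 | r0:Mul1,r1:Add1,r2:5,r3:0,r4:Add2
c8: issue MUL r2<-Mul2 | r0:Mul1,r1:Add1,r2:Mul2,r3:0,r4:Add2
c9: stall | r0:Mul1,r1:Add1,r2:Mul2,r3:0,r4:Add2
c10: CDB Add1=10; stall | r0:Mul1,r1:10,r2:Mul2,r3:0,r4:Add2
c11: stall | r0:Mul1,r1:10,r2:Mul2,r3:0,r4:Add2
c12: CDB Mul1=0; issue MUL r4<-Mul1 | r0:0,r1:10,r2:Mul2,r3:0,r4:Mul1

STATUS = VALUE 10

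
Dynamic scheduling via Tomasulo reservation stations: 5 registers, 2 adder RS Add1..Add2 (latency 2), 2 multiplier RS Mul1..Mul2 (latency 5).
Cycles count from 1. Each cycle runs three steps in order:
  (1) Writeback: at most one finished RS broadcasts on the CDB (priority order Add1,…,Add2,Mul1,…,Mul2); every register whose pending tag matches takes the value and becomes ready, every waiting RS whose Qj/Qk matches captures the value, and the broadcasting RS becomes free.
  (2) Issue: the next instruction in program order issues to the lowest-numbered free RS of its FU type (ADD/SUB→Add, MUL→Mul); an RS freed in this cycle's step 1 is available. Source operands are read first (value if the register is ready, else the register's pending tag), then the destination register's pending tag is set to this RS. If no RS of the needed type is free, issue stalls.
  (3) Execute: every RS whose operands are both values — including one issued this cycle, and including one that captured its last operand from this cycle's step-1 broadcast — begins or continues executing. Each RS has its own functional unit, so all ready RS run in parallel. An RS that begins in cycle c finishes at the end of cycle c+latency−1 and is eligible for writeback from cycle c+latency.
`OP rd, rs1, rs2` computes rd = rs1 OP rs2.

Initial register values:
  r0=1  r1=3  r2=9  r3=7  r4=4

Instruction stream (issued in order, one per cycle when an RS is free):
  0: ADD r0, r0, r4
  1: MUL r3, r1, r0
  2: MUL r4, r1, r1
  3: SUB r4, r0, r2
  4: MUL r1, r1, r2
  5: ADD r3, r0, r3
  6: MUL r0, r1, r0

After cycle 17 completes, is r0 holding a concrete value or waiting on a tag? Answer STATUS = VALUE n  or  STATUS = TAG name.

STATUS = TAG Mul2

cycle 1: issue ADD r0<-Add1 // r0:Add1,r1:3,r2:9,r3:7,r4:4
cycle 2: issue MUL r3<-Mul1 // r0:Add1,r1:3,r2:9,r3:Mul1,r4:4
cycle 3: CDB Add1=5; issue MUL r4<-Mul2 // r0:5,r1:3,r2:9,r3:Mul1,r4:Mul2
cycle 4: issue SUB r4<-Add1 // r0:5,r1:3,r2:9,r3:Mul1,r4:Add1
cycle 5: stall // r0:5,r1:3,r2:9,r3:Mul1,r4:Add1
cycle 6: CDB Add1=-4; stall // r0:5,r1:3,r2:9,r3:Mul1,r4:-4
cycle 7: stall // r0:5,r1:3,r2:9,r3:Mul1,r4:-4
cycle 8: CDB Mul1=15; issue MUL r1<-Mul1 // r0:5,r1:Mul1,r2:9,r3:15,r4:-4
cycle 9: CDB Mul2=9; issue ADD r3<-Add1 // r0:5,r1:Mul1,r2:9,r3:Add1,r4:-4
cycle 10: issue MUL r0<-Mul2 // r0:Mul2,r1:Mul1,r2:9,r3:Add1,r4:-4
cycle 11: CDB Add1=20 // r0:Mul2,r1:Mul1,r2:9,r3:20,r4:-4
cycle 12: - // r0:Mul2,r1:Mul1,r2:9,r3:20,r4:-4
cycle 13: CDB Mul1=27 // r0:Mul2,r1:27,r2:9,r3:20,r4:-4
cycle 14: - // r0:Mul2,r1:27,r2:9,r3:20,r4:-4
cycle 15: - // r0:Mul2,r1:27,r2:9,r3:20,r4:-4
cycle 16: - // r0:Mul2,r1:27,r2:9,r3:20,r4:-4
cycle 17: - // r0:Mul2,r1:27,r2:9,r3:20,r4:-4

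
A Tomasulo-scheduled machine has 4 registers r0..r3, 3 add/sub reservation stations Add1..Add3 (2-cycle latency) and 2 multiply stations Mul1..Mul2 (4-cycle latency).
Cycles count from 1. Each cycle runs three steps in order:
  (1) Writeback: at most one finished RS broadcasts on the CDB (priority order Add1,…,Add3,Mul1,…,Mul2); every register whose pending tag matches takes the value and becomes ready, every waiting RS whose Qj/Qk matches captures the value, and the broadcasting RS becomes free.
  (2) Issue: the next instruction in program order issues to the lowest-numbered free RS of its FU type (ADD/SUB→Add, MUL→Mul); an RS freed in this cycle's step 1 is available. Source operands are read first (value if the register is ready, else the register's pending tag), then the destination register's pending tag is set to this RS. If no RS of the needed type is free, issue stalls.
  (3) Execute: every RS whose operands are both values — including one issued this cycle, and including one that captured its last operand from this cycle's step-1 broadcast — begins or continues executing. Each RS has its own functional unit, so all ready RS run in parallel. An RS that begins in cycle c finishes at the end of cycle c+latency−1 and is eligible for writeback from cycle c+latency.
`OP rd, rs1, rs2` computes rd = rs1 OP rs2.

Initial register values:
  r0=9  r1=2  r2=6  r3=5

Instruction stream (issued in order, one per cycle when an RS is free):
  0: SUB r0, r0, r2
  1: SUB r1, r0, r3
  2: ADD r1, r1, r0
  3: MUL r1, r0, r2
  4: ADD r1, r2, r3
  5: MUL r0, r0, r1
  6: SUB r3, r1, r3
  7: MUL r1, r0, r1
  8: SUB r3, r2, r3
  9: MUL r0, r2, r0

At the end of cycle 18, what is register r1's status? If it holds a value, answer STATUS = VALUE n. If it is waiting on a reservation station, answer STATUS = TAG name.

cycle 1: issue SUB r0<-Add1 // r0:Add1,r1:2,r2:6,r3:5
cycle 2: issue SUB r1<-Add2 // r0:Add1,r1:Add2,r2:6,r3:5
cycle 3: CDB Add1=3; issue ADD r1<-Add1 // r0:3,r1:Add1,r2:6,r3:5
cycle 4: issue MUL r1<-Mul1 // r0:3,r1:Mul1,r2:6,r3:5
cycle 5: CDB Add2=-2; issue ADD r1<-Add2 // r0:3,r1:Add2,r2:6,r3:5
cycle 6: issue MUL r0<-Mul2 // r0:Mul2,r1:Add2,r2:6,r3:5
cycle 7: CDB Add1=1; issue SUB r3<-Add1 // r0:Mul2,r1:Add2,r2:6,r3:Add1
cycle 8: CDB Add2=11; stall // r0:Mul2,r1:11,r2:6,r3:Add1
cycle 9: CDB Mul1=18; issue MUL r1<-Mul1 // r0:Mul2,r1:Mul1,r2:6,r3:Add1
cycle 10: CDB Add1=6; issue SUB r3<-Add1 // r0:Mul2,r1:Mul1,r2:6,r3:Add1
cycle 11: stall // r0:Mul2,r1:Mul1,r2:6,r3:Add1
cycle 12: CDB Add1=0; stall // r0:Mul2,r1:Mul1,r2:6,r3:0
cycle 13: CDB Mul2=33; issue MUL r0<-Mul2 // r0:Mul2,r1:Mul1,r2:6,r3:0
cycle 14: - // r0:Mul2,r1:Mul1,r2:6,r3:0
cycle 15: - // r0:Mul2,r1:Mul1,r2:6,r3:0
cycle 16: - // r0:Mul2,r1:Mul1,r2:6,r3:0
cycle 17: CDB Mul1=363 // r0:Mul2,r1:363,r2:6,r3:0
cycle 18: CDB Mul2=198 // r0:198,r1:363,r2:6,r3:0

STATUS = VALUE 363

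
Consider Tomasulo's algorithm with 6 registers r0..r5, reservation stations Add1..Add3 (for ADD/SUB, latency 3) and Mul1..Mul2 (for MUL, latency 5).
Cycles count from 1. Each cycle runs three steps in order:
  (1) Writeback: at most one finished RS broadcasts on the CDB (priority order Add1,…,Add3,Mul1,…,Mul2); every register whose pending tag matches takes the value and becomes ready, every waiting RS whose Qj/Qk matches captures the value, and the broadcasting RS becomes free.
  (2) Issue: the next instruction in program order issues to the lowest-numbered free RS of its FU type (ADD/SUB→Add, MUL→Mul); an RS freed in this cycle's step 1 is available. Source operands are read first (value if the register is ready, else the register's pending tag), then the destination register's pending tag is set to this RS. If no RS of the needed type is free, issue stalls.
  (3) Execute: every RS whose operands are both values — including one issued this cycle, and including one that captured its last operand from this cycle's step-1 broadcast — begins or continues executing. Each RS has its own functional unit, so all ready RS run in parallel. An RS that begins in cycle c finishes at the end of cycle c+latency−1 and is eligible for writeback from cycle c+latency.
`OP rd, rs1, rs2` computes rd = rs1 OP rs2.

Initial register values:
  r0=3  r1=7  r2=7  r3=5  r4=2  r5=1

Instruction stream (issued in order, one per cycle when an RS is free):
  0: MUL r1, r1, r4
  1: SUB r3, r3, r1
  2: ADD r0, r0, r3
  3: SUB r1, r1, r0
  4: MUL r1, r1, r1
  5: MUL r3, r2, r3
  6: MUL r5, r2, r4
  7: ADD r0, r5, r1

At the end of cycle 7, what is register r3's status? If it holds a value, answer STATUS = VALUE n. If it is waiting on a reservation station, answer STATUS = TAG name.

  c1: issue MUL r1<-Mul1  regs: r0:3,r1:Mul1,r2:7,r3:5,r4:2,r5:1
  c2: issue SUB r3<-Add1  regs: r0:3,r1:Mul1,r2:7,r3:Add1,r4:2,r5:1
  c3: issue ADD r0<-Add2  regs: r0:Add2,r1:Mul1,r2:7,r3:Add1,r4:2,r5:1
  c4: issue SUB r1<-Add3  regs: r0:Add2,r1:Add3,r2:7,r3:Add1,r4:2,r5:1
  c5: issue MUL r1<-Mul2  regs: r0:Add2,r1:Mul2,r2:7,r3:Add1,r4:2,r5:1
  c6: CDB Mul1=14; issue MUL r3<-Mul1  regs: r0:Add2,r1:Mul2,r2:7,r3:Mul1,r4:2,r5:1
  c7: stall  regs: r0:Add2,r1:Mul2,r2:7,r3:Mul1,r4:2,r5:1

STATUS = TAG Mul1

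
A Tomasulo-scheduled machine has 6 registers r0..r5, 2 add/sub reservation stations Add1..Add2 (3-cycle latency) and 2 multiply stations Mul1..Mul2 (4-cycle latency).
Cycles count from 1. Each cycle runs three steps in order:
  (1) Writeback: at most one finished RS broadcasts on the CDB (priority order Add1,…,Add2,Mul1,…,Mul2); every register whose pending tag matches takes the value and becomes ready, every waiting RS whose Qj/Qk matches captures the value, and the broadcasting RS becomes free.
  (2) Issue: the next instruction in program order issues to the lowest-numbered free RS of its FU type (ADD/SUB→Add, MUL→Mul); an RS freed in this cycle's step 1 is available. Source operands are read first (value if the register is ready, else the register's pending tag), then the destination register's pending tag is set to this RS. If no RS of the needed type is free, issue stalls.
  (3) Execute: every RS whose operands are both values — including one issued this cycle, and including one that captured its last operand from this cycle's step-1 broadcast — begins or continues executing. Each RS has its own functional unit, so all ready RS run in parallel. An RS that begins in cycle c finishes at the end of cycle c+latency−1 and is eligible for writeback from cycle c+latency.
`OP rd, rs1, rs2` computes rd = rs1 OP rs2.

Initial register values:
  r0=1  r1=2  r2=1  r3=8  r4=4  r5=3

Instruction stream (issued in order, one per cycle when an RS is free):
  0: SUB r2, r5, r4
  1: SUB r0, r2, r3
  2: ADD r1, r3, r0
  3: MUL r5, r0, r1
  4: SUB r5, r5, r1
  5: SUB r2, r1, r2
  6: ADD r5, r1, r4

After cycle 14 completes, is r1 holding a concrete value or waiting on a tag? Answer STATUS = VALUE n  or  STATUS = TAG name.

c1: issue SUB r2<-Add1 | r0:1,r1:2,r2:Add1,r3:8,r4:4,r5:3
c2: issue SUB r0<-Add2 | r0:Add2,r1:2,r2:Add1,r3:8,r4:4,r5:3
c3: stall | r0:Add2,r1:2,r2:Add1,r3:8,r4:4,r5:3
c4: CDB Add1=-1; issue ADD r1<-Add1 | r0:Add2,r1:Add1,r2:-1,r3:8,r4:4,r5:3
c5: issue MUL r5<-Mul1 | r0:Add2,r1:Add1,r2:-1,r3:8,r4:4,r5:Mul1
c6: stall | r0:Add2,r1:Add1,r2:-1,r3:8,r4:4,r5:Mul1
c7: CDB Add2=-9; issue SUB r5<-Add2 | r0:-9,r1:Add1,r2:-1,r3:8,r4:4,r5:Add2
c8: stall | r0:-9,r1:Add1,r2:-1,r3:8,r4:4,r5:Add2
c9: stall | r0:-9,r1:Add1,r2:-1,r3:8,r4:4,r5:Add2
c10: CDB Add1=-1; issue SUB r2<-Add1 | r0:-9,r1:-1,r2:Add1,r3:8,r4:4,r5:Add2
c11: stall | r0:-9,r1:-1,r2:Add1,r3:8,r4:4,r5:Add2
c12: stall | r0:-9,r1:-1,r2:Add1,r3:8,r4:4,r5:Add2
c13: CDB Add1=0; issue ADD r5<-Add1 | r0:-9,r1:-1,r2:0,r3:8,r4:4,r5:Add1
c14: CDB Mul1=9 | r0:-9,r1:-1,r2:0,r3:8,r4:4,r5:Add1

STATUS = VALUE -1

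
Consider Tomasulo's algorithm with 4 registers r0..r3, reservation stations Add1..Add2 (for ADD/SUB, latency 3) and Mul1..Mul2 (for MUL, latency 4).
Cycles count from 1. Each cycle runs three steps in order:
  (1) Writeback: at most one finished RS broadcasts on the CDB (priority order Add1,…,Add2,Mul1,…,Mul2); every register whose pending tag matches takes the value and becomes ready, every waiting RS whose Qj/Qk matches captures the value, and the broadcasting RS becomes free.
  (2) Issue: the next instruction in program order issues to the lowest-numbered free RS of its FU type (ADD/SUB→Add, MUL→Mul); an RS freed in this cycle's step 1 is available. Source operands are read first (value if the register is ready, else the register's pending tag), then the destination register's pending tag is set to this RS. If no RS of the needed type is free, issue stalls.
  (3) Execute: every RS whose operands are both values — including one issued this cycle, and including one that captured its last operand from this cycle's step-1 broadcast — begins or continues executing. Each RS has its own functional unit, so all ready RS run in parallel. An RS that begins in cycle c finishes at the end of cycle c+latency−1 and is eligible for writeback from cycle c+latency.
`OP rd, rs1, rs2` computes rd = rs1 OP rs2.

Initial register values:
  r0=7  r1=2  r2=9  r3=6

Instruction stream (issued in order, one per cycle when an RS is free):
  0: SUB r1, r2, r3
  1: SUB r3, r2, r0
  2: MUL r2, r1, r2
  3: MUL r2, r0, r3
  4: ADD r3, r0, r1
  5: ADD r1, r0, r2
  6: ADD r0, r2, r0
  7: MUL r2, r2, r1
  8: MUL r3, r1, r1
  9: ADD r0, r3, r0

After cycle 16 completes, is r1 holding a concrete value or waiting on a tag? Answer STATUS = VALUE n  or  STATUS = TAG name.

STATUS = VALUE 21

  c1: issue SUB r1<-Add1  regs: r0:7,r1:Add1,r2:9,r3:6
  c2: issue SUB r3<-Add2  regs: r0:7,r1:Add1,r2:9,r3:Add2
  c3: issue MUL r2<-Mul1  regs: r0:7,r1:Add1,r2:Mul1,r3:Add2
  c4: CDB Add1=3; issue MUL r2<-Mul2  regs: r0:7,r1:3,r2:Mul2,r3:Add2
  c5: CDB Add2=2; issue ADD r3<-Add1  regs: r0:7,r1:3,r2:Mul2,r3:Add1
  c6: issue ADD r1<-Add2  regs: r0:7,r1:Add2,r2:Mul2,r3:Add1
  c7: stall  regs: r0:7,r1:Add2,r2:Mul2,r3:Add1
  c8: CDB Add1=10; issue ADD r0<-Add1  regs: r0:Add1,r1:Add2,r2:Mul2,r3:10
  c9: CDB Mul1=27; issue MUL r2<-Mul1  regs: r0:Add1,r1:Add2,r2:Mul1,r3:10
  c10: CDB Mul2=14; issue MUL r3<-Mul2  regs: r0:Add1,r1:Add2,r2:Mul1,r3:Mul2
  c11: stall  regs: r0:Add1,r1:Add2,r2:Mul1,r3:Mul2
  c12: stall  regs: r0:Add1,r1:Add2,r2:Mul1,r3:Mul2
  c13: CDB Add1=21; issue ADD r0<-Add1  regs: r0:Add1,r1:Add2,r2:Mul1,r3:Mul2
  c14: CDB Add2=21  regs: r0:Add1,r1:21,r2:Mul1,r3:Mul2
  c15: -  regs: r0:Add1,r1:21,r2:Mul1,r3:Mul2
  c16: -  regs: r0:Add1,r1:21,r2:Mul1,r3:Mul2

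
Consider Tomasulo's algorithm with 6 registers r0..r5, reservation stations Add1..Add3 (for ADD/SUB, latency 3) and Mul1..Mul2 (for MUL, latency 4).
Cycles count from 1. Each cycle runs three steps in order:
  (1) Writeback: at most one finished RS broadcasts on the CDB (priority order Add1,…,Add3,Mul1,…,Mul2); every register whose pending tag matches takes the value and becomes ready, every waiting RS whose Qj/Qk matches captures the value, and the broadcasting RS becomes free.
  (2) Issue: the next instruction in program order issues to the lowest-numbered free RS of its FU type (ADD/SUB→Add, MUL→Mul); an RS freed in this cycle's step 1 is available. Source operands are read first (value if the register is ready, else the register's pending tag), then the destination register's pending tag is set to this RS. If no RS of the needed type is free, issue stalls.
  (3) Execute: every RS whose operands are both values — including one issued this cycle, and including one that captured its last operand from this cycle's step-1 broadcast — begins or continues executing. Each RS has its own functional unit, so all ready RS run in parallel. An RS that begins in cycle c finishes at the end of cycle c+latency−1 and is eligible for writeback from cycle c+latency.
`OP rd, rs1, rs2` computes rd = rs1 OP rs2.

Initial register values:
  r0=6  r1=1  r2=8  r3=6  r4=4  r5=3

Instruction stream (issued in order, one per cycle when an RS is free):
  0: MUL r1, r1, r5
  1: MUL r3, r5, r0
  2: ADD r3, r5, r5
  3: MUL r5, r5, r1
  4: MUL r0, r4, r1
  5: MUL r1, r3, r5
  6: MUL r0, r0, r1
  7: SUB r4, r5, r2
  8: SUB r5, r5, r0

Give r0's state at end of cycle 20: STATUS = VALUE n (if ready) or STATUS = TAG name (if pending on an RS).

  c1: issue MUL r1<-Mul1  regs: r0:6,r1:Mul1,r2:8,r3:6,r4:4,r5:3
  c2: issue MUL r3<-Mul2  regs: r0:6,r1:Mul1,r2:8,r3:Mul2,r4:4,r5:3
  c3: issue ADD r3<-Add1  regs: r0:6,r1:Mul1,r2:8,r3:Add1,r4:4,r5:3
  c4: stall  regs: r0:6,r1:Mul1,r2:8,r3:Add1,r4:4,r5:3
  c5: CDB Mul1=3; issue MUL r5<-Mul1  regs: r0:6,r1:3,r2:8,r3:Add1,r4:4,r5:Mul1
  c6: CDB Add1=6; stall  regs: r0:6,r1:3,r2:8,r3:6,r4:4,r5:Mul1
  c7: CDB Mul2=18; issue MUL r0<-Mul2  regs: r0:Mul2,r1:3,r2:8,r3:6,r4:4,r5:Mul1
  c8: stall  regs: r0:Mul2,r1:3,r2:8,r3:6,r4:4,r5:Mul1
  c9: CDB Mul1=9; issue MUL r1<-Mul1  regs: r0:Mul2,r1:Mul1,r2:8,r3:6,r4:4,r5:9
  c10: stall  regs: r0:Mul2,r1:Mul1,r2:8,r3:6,r4:4,r5:9
  c11: CDB Mul2=12; issue MUL r0<-Mul2  regs: r0:Mul2,r1:Mul1,r2:8,r3:6,r4:4,r5:9
  c12: issue SUB r4<-Add1  regs: r0:Mul2,r1:Mul1,r2:8,r3:6,r4:Add1,r5:9
  c13: CDB Mul1=54; issue SUB r5<-Add2  regs: r0:Mul2,r1:54,r2:8,r3:6,r4:Add1,r5:Add2
  c14: -  regs: r0:Mul2,r1:54,r2:8,r3:6,r4:Add1,r5:Add2
  c15: CDB Add1=1  regs: r0:Mul2,r1:54,r2:8,r3:6,r4:1,r5:Add2
  c16: -  regs: r0:Mul2,r1:54,r2:8,r3:6,r4:1,r5:Add2
  c17: CDB Mul2=648  regs: r0:648,r1:54,r2:8,r3:6,r4:1,r5:Add2
  c18: -  regs: r0:648,r1:54,r2:8,r3:6,r4:1,r5:Add2
  c19: -  regs: r0:648,r1:54,r2:8,r3:6,r4:1,r5:Add2
  c20: CDB Add2=-639  regs: r0:648,r1:54,r2:8,r3:6,r4:1,r5:-639

STATUS = VALUE 648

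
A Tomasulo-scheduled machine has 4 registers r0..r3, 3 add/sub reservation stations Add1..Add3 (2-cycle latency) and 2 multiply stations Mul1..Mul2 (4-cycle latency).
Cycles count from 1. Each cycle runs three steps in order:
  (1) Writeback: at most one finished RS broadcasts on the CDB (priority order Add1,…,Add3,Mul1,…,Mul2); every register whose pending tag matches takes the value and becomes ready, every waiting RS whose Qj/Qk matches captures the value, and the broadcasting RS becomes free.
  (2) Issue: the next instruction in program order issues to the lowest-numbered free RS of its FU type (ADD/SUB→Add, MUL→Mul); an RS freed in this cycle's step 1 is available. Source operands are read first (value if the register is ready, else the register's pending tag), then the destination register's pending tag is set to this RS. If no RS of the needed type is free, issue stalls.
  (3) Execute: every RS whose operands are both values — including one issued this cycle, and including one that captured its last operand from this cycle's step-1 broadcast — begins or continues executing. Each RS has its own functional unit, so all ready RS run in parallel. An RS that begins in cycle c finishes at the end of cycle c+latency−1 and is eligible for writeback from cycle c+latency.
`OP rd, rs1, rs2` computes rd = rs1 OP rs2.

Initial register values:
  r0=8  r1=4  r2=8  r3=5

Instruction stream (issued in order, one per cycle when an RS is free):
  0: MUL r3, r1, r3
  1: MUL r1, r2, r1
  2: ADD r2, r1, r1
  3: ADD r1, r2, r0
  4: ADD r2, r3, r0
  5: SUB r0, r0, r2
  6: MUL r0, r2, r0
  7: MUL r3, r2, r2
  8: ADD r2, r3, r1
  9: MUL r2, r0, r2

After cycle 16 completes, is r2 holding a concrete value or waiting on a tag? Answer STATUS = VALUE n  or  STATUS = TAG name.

STATUS = TAG Mul1

cycle 1: issue MUL r3<-Mul1 // r0:8,r1:4,r2:8,r3:Mul1
cycle 2: issue MUL r1<-Mul2 // r0:8,r1:Mul2,r2:8,r3:Mul1
cycle 3: issue ADD r2<-Add1 // r0:8,r1:Mul2,r2:Add1,r3:Mul1
cycle 4: issue ADD r1<-Add2 // r0:8,r1:Add2,r2:Add1,r3:Mul1
cycle 5: CDB Mul1=20; issue ADD r2<-Add3 // r0:8,r1:Add2,r2:Add3,r3:20
cycle 6: CDB Mul2=32; stall // r0:8,r1:Add2,r2:Add3,r3:20
cycle 7: CDB Add3=28; issue SUB r0<-Add3 // r0:Add3,r1:Add2,r2:28,r3:20
cycle 8: CDB Add1=64; issue MUL r0<-Mul1 // r0:Mul1,r1:Add2,r2:28,r3:20
cycle 9: CDB Add3=-20; issue MUL r3<-Mul2 // r0:Mul1,r1:Add2,r2:28,r3:Mul2
cycle 10: CDB Add2=72; issue ADD r2<-Add1 // r0:Mul1,r1:72,r2:Add1,r3:Mul2
cycle 11: stall // r0:Mul1,r1:72,r2:Add1,r3:Mul2
cycle 12: stall // r0:Mul1,r1:72,r2:Add1,r3:Mul2
cycle 13: CDB Mul1=-560; issue MUL r2<-Mul1 // r0:-560,r1:72,r2:Mul1,r3:Mul2
cycle 14: CDB Mul2=784 // r0:-560,r1:72,r2:Mul1,r3:784
cycle 15: - // r0:-560,r1:72,r2:Mul1,r3:784
cycle 16: CDB Add1=856 // r0:-560,r1:72,r2:Mul1,r3:784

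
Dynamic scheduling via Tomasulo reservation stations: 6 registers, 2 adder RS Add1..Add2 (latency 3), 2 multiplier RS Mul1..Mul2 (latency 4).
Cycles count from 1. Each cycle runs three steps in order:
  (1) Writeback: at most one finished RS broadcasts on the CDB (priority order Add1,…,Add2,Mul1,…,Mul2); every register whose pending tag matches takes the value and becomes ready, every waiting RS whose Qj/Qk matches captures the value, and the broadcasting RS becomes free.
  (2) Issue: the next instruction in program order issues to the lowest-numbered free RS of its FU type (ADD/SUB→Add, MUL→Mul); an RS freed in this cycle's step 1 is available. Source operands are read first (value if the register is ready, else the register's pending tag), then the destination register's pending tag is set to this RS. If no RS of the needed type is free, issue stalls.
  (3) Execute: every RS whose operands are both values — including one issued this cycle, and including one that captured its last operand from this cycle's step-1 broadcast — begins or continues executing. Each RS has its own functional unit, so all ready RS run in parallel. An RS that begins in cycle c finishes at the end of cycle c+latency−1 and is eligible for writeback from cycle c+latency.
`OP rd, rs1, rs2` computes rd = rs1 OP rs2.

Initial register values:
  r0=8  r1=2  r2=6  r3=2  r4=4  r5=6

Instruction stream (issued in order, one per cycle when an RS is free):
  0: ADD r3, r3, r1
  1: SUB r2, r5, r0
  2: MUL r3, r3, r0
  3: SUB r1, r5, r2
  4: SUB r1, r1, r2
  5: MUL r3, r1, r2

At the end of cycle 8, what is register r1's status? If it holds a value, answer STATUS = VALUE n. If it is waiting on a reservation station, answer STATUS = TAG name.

cycle 1: issue ADD r3<-Add1 // r0:8,r1:2,r2:6,r3:Add1,r4:4,r5:6
cycle 2: issue SUB r2<-Add2 // r0:8,r1:2,r2:Add2,r3:Add1,r4:4,r5:6
cycle 3: issue MUL r3<-Mul1 // r0:8,r1:2,r2:Add2,r3:Mul1,r4:4,r5:6
cycle 4: CDB Add1=4; issue SUB r1<-Add1 // r0:8,r1:Add1,r2:Add2,r3:Mul1,r4:4,r5:6
cycle 5: CDB Add2=-2; issue SUB r1<-Add2 // r0:8,r1:Add2,r2:-2,r3:Mul1,r4:4,r5:6
cycle 6: issue MUL r3<-Mul2 // r0:8,r1:Add2,r2:-2,r3:Mul2,r4:4,r5:6
cycle 7: - // r0:8,r1:Add2,r2:-2,r3:Mul2,r4:4,r5:6
cycle 8: CDB Add1=8 // r0:8,r1:Add2,r2:-2,r3:Mul2,r4:4,r5:6

STATUS = TAG Add2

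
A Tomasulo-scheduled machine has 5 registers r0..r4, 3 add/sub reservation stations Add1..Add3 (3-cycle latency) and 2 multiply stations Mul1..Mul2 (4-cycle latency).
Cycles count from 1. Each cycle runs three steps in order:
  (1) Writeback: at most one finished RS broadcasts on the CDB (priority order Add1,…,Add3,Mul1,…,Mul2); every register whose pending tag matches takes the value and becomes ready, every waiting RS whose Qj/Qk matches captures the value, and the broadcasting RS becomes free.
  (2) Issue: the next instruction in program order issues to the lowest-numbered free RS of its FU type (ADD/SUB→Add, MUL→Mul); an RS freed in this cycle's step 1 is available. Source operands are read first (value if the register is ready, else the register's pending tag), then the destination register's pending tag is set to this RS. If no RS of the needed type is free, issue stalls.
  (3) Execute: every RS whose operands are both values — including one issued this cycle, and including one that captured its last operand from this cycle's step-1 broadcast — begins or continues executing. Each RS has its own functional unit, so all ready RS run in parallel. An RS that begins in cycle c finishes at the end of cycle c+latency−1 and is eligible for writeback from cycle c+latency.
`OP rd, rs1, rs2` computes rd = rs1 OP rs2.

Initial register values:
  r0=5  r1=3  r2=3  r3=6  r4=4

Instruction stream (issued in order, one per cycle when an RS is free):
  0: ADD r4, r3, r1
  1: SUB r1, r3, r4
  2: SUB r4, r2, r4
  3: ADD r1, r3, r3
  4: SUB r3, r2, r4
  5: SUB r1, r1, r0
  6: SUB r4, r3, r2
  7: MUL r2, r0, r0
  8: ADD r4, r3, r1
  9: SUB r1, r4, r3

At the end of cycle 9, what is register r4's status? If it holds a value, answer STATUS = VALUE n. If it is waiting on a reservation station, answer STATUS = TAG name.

STATUS = TAG Add3

c1: issue ADD r4<-Add1 | r0:5,r1:3,r2:3,r3:6,r4:Add1
c2: issue SUB r1<-Add2 | r0:5,r1:Add2,r2:3,r3:6,r4:Add1
c3: issue SUB r4<-Add3 | r0:5,r1:Add2,r2:3,r3:6,r4:Add3
c4: CDB Add1=9; issue ADD r1<-Add1 | r0:5,r1:Add1,r2:3,r3:6,r4:Add3
c5: stall | r0:5,r1:Add1,r2:3,r3:6,r4:Add3
c6: stall | r0:5,r1:Add1,r2:3,r3:6,r4:Add3
c7: CDB Add1=12; issue SUB r3<-Add1 | r0:5,r1:12,r2:3,r3:Add1,r4:Add3
c8: CDB Add2=-3; issue SUB r1<-Add2 | r0:5,r1:Add2,r2:3,r3:Add1,r4:Add3
c9: CDB Add3=-6; issue SUB r4<-Add3 | r0:5,r1:Add2,r2:3,r3:Add1,r4:Add3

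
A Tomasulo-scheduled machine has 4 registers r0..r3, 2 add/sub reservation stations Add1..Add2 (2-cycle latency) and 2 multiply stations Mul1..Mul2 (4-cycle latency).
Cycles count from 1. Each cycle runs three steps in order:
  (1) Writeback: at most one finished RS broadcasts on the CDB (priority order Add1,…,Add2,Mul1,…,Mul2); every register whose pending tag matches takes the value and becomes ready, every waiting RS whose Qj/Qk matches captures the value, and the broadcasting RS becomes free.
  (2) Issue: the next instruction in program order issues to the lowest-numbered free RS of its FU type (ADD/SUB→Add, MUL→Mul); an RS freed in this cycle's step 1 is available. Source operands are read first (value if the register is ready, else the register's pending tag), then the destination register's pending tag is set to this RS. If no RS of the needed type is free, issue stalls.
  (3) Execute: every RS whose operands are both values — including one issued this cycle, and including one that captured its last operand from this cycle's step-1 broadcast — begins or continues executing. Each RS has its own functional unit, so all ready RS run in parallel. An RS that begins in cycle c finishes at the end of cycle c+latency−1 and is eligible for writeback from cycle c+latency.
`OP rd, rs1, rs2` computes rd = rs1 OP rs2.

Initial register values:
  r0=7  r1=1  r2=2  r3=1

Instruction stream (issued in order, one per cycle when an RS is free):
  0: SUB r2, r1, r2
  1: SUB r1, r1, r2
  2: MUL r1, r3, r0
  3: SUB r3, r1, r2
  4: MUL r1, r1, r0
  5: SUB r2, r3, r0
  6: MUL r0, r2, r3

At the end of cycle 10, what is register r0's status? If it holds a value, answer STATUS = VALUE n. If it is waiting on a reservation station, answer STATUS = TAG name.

c1: issue SUB r2<-Add1 | r0:7,r1:1,r2:Add1,r3:1
c2: issue SUB r1<-Add2 | r0:7,r1:Add2,r2:Add1,r3:1
c3: CDB Add1=-1; issue MUL r1<-Mul1 | r0:7,r1:Mul1,r2:-1,r3:1
c4: issue SUB r3<-Add1 | r0:7,r1:Mul1,r2:-1,r3:Add1
c5: CDB Add2=2; issue MUL r1<-Mul2 | r0:7,r1:Mul2,r2:-1,r3:Add1
c6: issue SUB r2<-Add2 | r0:7,r1:Mul2,r2:Add2,r3:Add1
c7: CDB Mul1=7; issue MUL r0<-Mul1 | r0:Mul1,r1:Mul2,r2:Add2,r3:Add1
c8: - | r0:Mul1,r1:Mul2,r2:Add2,r3:Add1
c9: CDB Add1=8 | r0:Mul1,r1:Mul2,r2:Add2,r3:8
c10: - | r0:Mul1,r1:Mul2,r2:Add2,r3:8

STATUS = TAG Mul1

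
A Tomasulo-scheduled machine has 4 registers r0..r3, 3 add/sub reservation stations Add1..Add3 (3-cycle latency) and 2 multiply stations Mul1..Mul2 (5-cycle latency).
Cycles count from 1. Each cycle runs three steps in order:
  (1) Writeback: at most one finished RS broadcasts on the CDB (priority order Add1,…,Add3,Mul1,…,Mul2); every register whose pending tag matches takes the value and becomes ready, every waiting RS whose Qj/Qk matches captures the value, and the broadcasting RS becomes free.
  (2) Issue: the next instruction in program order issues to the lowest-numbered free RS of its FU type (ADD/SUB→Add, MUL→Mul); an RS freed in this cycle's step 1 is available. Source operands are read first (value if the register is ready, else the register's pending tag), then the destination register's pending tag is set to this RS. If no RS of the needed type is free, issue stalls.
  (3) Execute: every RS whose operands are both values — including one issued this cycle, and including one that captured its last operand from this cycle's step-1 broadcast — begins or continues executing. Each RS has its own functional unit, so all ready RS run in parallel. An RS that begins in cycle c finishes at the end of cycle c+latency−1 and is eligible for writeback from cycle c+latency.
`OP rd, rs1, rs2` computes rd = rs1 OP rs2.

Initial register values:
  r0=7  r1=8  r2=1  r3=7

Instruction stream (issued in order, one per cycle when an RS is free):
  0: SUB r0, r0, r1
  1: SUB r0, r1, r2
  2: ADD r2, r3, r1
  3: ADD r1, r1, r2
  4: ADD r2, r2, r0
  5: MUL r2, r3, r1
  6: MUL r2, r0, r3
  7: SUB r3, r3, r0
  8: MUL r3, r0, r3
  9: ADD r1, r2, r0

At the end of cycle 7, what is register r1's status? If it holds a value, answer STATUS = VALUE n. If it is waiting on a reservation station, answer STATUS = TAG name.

STATUS = TAG Add1

cycle 1: issue SUB r0<-Add1 // r0:Add1,r1:8,r2:1,r3:7
cycle 2: issue SUB r0<-Add2 // r0:Add2,r1:8,r2:1,r3:7
cycle 3: issue ADD r2<-Add3 // r0:Add2,r1:8,r2:Add3,r3:7
cycle 4: CDB Add1=-1; issue ADD r1<-Add1 // r0:Add2,r1:Add1,r2:Add3,r3:7
cycle 5: CDB Add2=7; issue ADD r2<-Add2 // r0:7,r1:Add1,r2:Add2,r3:7
cycle 6: CDB Add3=15; issue MUL r2<-Mul1 // r0:7,r1:Add1,r2:Mul1,r3:7
cycle 7: issue MUL r2<-Mul2 // r0:7,r1:Add1,r2:Mul2,r3:7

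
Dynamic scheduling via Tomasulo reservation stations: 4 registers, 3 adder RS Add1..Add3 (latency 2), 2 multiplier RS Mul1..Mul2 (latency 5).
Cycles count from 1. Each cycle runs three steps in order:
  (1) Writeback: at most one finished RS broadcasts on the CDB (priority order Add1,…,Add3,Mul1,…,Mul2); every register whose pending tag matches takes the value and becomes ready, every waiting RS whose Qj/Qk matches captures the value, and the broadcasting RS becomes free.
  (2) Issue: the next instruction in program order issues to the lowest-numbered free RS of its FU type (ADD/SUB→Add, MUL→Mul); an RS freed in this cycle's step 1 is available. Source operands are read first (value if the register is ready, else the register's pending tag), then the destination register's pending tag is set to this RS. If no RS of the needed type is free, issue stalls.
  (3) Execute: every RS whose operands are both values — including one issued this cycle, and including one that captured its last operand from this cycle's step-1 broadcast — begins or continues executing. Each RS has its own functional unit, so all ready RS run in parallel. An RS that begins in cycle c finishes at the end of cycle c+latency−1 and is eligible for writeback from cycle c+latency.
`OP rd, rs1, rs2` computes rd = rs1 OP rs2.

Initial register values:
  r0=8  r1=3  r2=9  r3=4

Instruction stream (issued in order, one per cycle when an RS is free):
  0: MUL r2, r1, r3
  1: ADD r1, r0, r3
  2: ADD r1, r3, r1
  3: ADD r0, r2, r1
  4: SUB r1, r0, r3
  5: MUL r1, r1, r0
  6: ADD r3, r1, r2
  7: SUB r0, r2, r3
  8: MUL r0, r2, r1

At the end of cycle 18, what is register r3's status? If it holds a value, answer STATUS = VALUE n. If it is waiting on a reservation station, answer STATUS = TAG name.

cycle 1: issue MUL r2<-Mul1 // r0:8,r1:3,r2:Mul1,r3:4
cycle 2: issue ADD r1<-Add1 // r0:8,r1:Add1,r2:Mul1,r3:4
cycle 3: issue ADD r1<-Add2 // r0:8,r1:Add2,r2:Mul1,r3:4
cycle 4: CDB Add1=12; issue ADD r0<-Add1 // r0:Add1,r1:Add2,r2:Mul1,r3:4
cycle 5: issue SUB r1<-Add3 // r0:Add1,r1:Add3,r2:Mul1,r3:4
cycle 6: CDB Add2=16; issue MUL r1<-Mul2 // r0:Add1,r1:Mul2,r2:Mul1,r3:4
cycle 7: CDB Mul1=12; issue ADD r3<-Add2 // r0:Add1,r1:Mul2,r2:12,r3:Add2
cycle 8: stall // r0:Add1,r1:Mul2,r2:12,r3:Add2
cycle 9: CDB Add1=28; issue SUB r0<-Add1 // r0:Add1,r1:Mul2,r2:12,r3:Add2
cycle 10: issue MUL r0<-Mul1 // r0:Mul1,r1:Mul2,r2:12,r3:Add2
cycle 11: CDB Add3=24 // r0:Mul1,r1:Mul2,r2:12,r3:Add2
cycle 12: - // r0:Mul1,r1:Mul2,r2:12,r3:Add2
cycle 13: - // r0:Mul1,r1:Mul2,r2:12,r3:Add2
cycle 14: - // r0:Mul1,r1:Mul2,r2:12,r3:Add2
cycle 15: - // r0:Mul1,r1:Mul2,r2:12,r3:Add2
cycle 16: CDB Mul2=672 // r0:Mul1,r1:672,r2:12,r3:Add2
cycle 17: - // r0:Mul1,r1:672,r2:12,r3:Add2
cycle 18: CDB Add2=684 // r0:Mul1,r1:672,r2:12,r3:684

STATUS = VALUE 684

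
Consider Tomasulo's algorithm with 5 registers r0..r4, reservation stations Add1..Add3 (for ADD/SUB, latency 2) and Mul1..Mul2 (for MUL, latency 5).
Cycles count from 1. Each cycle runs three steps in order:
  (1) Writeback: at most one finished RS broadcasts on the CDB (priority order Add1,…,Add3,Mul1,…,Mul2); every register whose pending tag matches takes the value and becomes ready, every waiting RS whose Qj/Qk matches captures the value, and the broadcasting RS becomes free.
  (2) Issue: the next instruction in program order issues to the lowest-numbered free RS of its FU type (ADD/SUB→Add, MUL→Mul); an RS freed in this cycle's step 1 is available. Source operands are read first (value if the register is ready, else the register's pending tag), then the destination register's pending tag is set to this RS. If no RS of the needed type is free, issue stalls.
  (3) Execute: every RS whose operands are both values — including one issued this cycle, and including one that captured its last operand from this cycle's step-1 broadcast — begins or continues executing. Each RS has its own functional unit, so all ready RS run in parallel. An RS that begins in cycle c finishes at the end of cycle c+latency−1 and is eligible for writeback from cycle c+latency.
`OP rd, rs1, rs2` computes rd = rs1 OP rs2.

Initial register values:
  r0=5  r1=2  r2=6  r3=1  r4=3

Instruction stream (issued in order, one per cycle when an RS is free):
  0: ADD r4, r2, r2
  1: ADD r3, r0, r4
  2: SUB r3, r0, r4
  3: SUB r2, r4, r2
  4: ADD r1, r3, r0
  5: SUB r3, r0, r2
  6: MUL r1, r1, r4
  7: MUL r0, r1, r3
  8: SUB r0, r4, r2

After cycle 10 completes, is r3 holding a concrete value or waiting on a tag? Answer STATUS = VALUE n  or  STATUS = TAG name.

STATUS = VALUE -1

c1: issue ADD r4<-Add1 | r0:5,r1:2,r2:6,r3:1,r4:Add1
c2: issue ADD r3<-Add2 | r0:5,r1:2,r2:6,r3:Add2,r4:Add1
c3: CDB Add1=12; issue SUB r3<-Add1 | r0:5,r1:2,r2:6,r3:Add1,r4:12
c4: issue SUB r2<-Add3 | r0:5,r1:2,r2:Add3,r3:Add1,r4:12
c5: CDB Add1=-7; issue ADD r1<-Add1 | r0:5,r1:Add1,r2:Add3,r3:-7,r4:12
c6: CDB Add2=17; issue SUB r3<-Add2 | r0:5,r1:Add1,r2:Add3,r3:Add2,r4:12
c7: CDB Add1=-2; issue MUL r1<-Mul1 | r0:5,r1:Mul1,r2:Add3,r3:Add2,r4:12
c8: CDB Add3=6; issue MUL r0<-Mul2 | r0:Mul2,r1:Mul1,r2:6,r3:Add2,r4:12
c9: issue SUB r0<-Add1 | r0:Add1,r1:Mul1,r2:6,r3:Add2,r4:12
c10: CDB Add2=-1 | r0:Add1,r1:Mul1,r2:6,r3:-1,r4:12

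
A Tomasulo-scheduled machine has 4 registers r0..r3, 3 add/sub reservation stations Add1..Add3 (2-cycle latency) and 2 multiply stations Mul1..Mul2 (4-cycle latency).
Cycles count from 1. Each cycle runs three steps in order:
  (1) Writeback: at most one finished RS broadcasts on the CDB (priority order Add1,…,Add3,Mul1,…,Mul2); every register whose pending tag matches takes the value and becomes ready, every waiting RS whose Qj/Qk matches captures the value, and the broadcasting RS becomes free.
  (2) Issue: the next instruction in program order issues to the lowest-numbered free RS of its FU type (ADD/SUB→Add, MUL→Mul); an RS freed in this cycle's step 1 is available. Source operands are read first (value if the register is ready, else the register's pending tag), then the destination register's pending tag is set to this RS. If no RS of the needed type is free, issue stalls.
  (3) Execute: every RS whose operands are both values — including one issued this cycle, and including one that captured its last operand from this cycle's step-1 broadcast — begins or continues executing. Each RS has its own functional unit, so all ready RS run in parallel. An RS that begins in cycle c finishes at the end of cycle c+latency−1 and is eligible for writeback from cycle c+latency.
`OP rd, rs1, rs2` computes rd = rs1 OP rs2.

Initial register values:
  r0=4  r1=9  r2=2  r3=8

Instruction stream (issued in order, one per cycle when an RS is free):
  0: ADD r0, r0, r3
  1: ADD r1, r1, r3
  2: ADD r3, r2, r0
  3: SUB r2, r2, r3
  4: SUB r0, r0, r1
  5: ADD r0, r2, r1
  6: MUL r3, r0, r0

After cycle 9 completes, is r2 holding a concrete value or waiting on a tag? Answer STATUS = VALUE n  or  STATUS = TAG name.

c1: issue ADD r0<-Add1 | r0:Add1,r1:9,r2:2,r3:8
c2: issue ADD r1<-Add2 | r0:Add1,r1:Add2,r2:2,r3:8
c3: CDB Add1=12; issue ADD r3<-Add1 | r0:12,r1:Add2,r2:2,r3:Add1
c4: CDB Add2=17; issue SUB r2<-Add2 | r0:12,r1:17,r2:Add2,r3:Add1
c5: CDB Add1=14; issue SUB r0<-Add1 | r0:Add1,r1:17,r2:Add2,r3:14
c6: issue ADD r0<-Add3 | r0:Add3,r1:17,r2:Add2,r3:14
c7: CDB Add1=-5; issue MUL r3<-Mul1 | r0:Add3,r1:17,r2:Add2,r3:Mul1
c8: CDB Add2=-12 | r0:Add3,r1:17,r2:-12,r3:Mul1
c9: - | r0:Add3,r1:17,r2:-12,r3:Mul1

STATUS = VALUE -12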